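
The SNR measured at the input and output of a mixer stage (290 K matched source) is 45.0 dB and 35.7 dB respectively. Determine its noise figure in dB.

9.3 dB

NF (dB) = SNR_in(dB) − SNR_out(dB) when the source is at T₀
NF = 45.0 − 35.7 = 9.3 dB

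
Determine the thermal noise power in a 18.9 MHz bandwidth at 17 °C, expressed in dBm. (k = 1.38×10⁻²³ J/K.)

T = 17 °C + 273.15 = 290.15 K
P_n = kTB = 1.38×10⁻²³ × 290.15 × 1.89×10⁷ = 7.57×10⁻¹⁴ W
In dBm: 10 log₁₀(7.57×10⁻¹⁴ / 10⁻³) = −101.2 dBm

−101.2 dBm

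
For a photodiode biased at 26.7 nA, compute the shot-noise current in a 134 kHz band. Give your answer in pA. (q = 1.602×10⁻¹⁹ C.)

33.9 pA

I_n = √(2qI·B)
2qI·B = 2 × 1.602×10⁻¹⁹ × 2.67×10⁻⁸ × 1.34×10⁵ = 1.15×10⁻²¹ A²
I_n = √(1.15×10⁻²¹) = 3.39×10⁻¹¹ A = 33.9 pA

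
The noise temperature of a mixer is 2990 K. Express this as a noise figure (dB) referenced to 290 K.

10.53 dB

F = 1 + T_e/T₀ = 1 + 2990/290 = 11.3103
NF = 10 log₁₀(11.3103) = 10.53 dB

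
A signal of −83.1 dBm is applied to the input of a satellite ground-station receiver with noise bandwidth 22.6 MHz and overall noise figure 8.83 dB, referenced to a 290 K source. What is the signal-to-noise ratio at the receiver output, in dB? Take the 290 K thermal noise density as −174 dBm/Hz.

Noise floor: N = −174 + 10 log₁₀(B) + NF
10 log₁₀(2.26×10⁷) = 73.54 dB
N = −174 + 73.54 + 8.83 = −91.63 dBm
SNR = P_sig − N = −83.1 − (−91.63) = 8.53 dB → 8.5 dB

8.5 dB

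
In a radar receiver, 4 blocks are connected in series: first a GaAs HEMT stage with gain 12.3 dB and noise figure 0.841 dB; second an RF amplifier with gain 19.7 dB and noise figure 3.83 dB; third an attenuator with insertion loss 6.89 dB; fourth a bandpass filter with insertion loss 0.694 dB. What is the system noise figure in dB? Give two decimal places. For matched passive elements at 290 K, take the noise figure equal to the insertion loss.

1.14 dB

Convert to linear (a loss of L dB is a gain of −L dB): F_i = 10^(NF_i/10), G_i = 10^(G_i,dB/10)
  Stage 1: F_1 = 10^(0.841/10) = 1.214, G_1 = 10^(12.3/10) = 16.98
  Stage 2: F_2 = 10^(3.83/10) = 2.415, G_2 = 10^(19.7/10) = 93.33
  Stage 3: F_3 = 10^(6.89/10) = 4.887, G_3 = 10^(−6.89/10) = 0.2046
  Stage 4: F_4 = 10^(0.694/10) = 1.173, G_4 = 10^(−0.694/10) = 0.8523
Friis cascade:
  F = 1.214 + (2.415 − 1)/16.98 + (4.887 − 1)/1585 + (1.173 − 1)/324.3 = 1.300
NF = 10 log₁₀(1.300) = 1.14 dB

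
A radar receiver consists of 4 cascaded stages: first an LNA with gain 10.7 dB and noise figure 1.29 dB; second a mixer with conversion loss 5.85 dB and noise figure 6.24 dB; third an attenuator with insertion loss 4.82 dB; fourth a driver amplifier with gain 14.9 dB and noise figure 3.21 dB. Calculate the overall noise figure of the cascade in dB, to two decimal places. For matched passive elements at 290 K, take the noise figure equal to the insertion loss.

Convert to linear (a loss of L dB is a gain of −L dB): F_i = 10^(NF_i/10), G_i = 10^(G_i,dB/10)
  Stage 1: F_1 = 10^(1.29/10) = 1.346, G_1 = 10^(10.7/10) = 11.75
  Stage 2: F_2 = 10^(6.24/10) = 4.207, G_2 = 10^(−5.85/10) = 0.2600
  Stage 3: F_3 = 10^(4.82/10) = 3.034, G_3 = 10^(−4.82/10) = 0.3296
  Stage 4: F_4 = 10^(3.21/10) = 2.094, G_4 = 10^(14.9/10) = 30.90
Friis cascade:
  F = 1.346 + (4.207 − 1)/11.75 + (3.034 − 1)/3.055 + (2.094 − 1)/1.007 = 3.371
NF = 10 log₁₀(3.371) = 5.28 dB

5.28 dB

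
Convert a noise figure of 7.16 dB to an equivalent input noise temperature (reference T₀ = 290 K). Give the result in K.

1218 K

F = 10^(7.16/10) = 5.19996
T_e = (F − 1)·T₀ = (5.19996 − 1) × 290 = 1218 K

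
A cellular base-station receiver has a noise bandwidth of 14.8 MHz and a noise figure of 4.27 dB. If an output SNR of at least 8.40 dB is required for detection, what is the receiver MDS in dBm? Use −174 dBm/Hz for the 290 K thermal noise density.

Sensitivity = −174 + 10 log₁₀(B) + NF + SNR_min
= −174 + 71.7 + 4.27 + 8.40
= −89.63 dBm → −89.6 dBm

−89.6 dBm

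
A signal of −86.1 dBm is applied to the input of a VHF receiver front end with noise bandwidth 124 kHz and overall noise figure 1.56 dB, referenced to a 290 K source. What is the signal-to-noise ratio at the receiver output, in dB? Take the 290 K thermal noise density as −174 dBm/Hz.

35.4 dB

Noise floor: N = −174 + 10 log₁₀(B) + NF
10 log₁₀(1.24×10⁵) = 50.93 dB
N = −174 + 50.93 + 1.56 = −121.51 dBm
SNR = P_sig − N = −86.1 − (−121.51) = 35.41 dB → 35.4 dB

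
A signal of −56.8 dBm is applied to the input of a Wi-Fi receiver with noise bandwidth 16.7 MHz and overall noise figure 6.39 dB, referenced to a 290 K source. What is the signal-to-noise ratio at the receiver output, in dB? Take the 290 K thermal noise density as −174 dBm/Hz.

Noise floor: N = −174 + 10 log₁₀(B) + NF
10 log₁₀(1.67×10⁷) = 72.23 dB
N = −174 + 72.23 + 6.39 = −95.38 dBm
SNR = P_sig − N = −56.8 − (−95.38) = 38.58 dB → 38.6 dB

38.6 dB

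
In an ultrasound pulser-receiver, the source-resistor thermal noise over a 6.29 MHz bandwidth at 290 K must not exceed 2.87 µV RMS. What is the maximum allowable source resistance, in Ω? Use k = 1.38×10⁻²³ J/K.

Johnson–Nyquist: V_n = √(4kTRB) ⇒ R = V_n² / (4kTB)
4kTB = 4 × 1.38×10⁻²³ × 290 × 6.29×10⁶ = 1.01×10⁻¹³
R = (2.87×10⁻⁶)² / 1.01×10⁻¹³ = 8.18×10¹ Ω = 81.8 Ω

81.8 Ω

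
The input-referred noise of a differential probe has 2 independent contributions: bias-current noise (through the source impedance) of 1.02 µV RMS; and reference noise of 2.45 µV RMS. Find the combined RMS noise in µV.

2.65 µV

Uncorrelated sources add in power (mean-square): V_tot = √(ΣV_i²)
V_tot = √[(1.02×10⁻⁶)² + (2.45×10⁻⁶)²] = 2.65×10⁻⁶ V = 2.65 µV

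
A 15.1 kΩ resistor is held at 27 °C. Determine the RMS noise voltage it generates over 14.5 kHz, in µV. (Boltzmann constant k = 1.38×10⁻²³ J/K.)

1.90 µV

T = 27 °C + 273.15 = 300.15 K
V_n = √(4kTRB)
4kTRB = 4 × 1.38×10⁻²³ × 300.15 × 1.51×10⁴ × 1.45×10⁴ = 3.63×10⁻¹² V²
V_n = √(3.63×10⁻¹²) = 1.90×10⁻⁶ V = 1.90 µV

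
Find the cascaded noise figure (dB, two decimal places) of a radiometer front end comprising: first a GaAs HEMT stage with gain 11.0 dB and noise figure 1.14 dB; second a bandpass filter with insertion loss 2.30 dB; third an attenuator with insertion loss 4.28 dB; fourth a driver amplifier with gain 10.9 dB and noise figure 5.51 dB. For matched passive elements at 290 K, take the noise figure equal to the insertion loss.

Convert to linear (a loss of L dB is a gain of −L dB): F_i = 10^(NF_i/10), G_i = 10^(G_i,dB/10)
  Stage 1: F_1 = 10^(1.14/10) = 1.300, G_1 = 10^(11.0/10) = 12.59
  Stage 2: F_2 = 10^(2.30/10) = 1.698, G_2 = 10^(−2.30/10) = 0.5888
  Stage 3: F_3 = 10^(4.28/10) = 2.679, G_3 = 10^(−4.28/10) = 0.3733
  Stage 4: F_4 = 10^(5.51/10) = 3.556, G_4 = 10^(10.9/10) = 12.30
Friis cascade:
  F = 1.300 + (1.698 − 1)/12.59 + (2.679 − 1)/7.413 + (3.556 − 1)/2.767 = 2.506
NF = 10 log₁₀(2.506) = 3.99 dB

3.99 dB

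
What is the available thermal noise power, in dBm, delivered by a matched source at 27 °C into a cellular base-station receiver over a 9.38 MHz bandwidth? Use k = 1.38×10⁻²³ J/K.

T = 27 °C + 273.15 = 300.15 K
P_n = kTB = 1.38×10⁻²³ × 300.15 × 9.38×10⁶ = 3.89×10⁻¹⁴ W
In dBm: 10 log₁₀(3.89×10⁻¹⁴ / 10⁻³) = −104.1 dBm

−104.1 dBm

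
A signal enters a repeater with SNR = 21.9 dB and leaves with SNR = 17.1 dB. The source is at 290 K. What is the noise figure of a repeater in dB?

4.8 dB

NF (dB) = SNR_in(dB) − SNR_out(dB) when the source is at T₀
NF = 21.9 − 17.1 = 4.8 dB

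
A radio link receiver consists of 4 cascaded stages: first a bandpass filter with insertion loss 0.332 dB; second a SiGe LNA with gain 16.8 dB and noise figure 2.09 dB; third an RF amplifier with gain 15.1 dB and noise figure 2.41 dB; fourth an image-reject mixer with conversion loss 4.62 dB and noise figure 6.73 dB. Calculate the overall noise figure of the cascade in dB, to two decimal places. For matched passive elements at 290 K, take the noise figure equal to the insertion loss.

2.47 dB

Convert to linear (a loss of L dB is a gain of −L dB): F_i = 10^(NF_i/10), G_i = 10^(G_i,dB/10)
  Stage 1: F_1 = 10^(0.332/10) = 1.079, G_1 = 10^(−0.332/10) = 0.9264
  Stage 2: F_2 = 10^(2.09/10) = 1.618, G_2 = 10^(16.8/10) = 47.86
  Stage 3: F_3 = 10^(2.41/10) = 1.742, G_3 = 10^(15.1/10) = 32.36
  Stage 4: F_4 = 10^(6.73/10) = 4.710, G_4 = 10^(−4.62/10) = 0.3451
Friis cascade:
  F = 1.079 + (1.618 − 1)/0.9264 + (1.742 − 1)/44.34 + (4.710 − 1)/1435 = 1.766
NF = 10 log₁₀(1.766) = 2.47 dB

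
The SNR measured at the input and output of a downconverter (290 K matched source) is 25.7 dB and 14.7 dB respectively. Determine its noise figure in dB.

NF (dB) = SNR_in(dB) − SNR_out(dB) when the source is at T₀
NF = 25.7 − 14.7 = 11.0 dB

11.0 dB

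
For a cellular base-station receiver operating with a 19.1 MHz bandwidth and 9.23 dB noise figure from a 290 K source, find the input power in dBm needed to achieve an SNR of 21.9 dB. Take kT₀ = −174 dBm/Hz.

−70.1 dBm

Sensitivity = −174 + 10 log₁₀(B) + NF + SNR_min
= −174 + 72.81 + 9.23 + 21.9
= −70.06 dBm → −70.1 dBm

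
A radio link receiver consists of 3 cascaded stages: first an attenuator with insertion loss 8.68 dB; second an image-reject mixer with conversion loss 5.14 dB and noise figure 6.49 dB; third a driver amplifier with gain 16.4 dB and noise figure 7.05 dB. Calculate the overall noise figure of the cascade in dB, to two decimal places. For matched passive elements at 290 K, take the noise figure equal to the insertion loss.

Convert to linear (a loss of L dB is a gain of −L dB): F_i = 10^(NF_i/10), G_i = 10^(G_i,dB/10)
  Stage 1: F_1 = 10^(8.68/10) = 7.379, G_1 = 10^(−8.68/10) = 0.1355
  Stage 2: F_2 = 10^(6.49/10) = 4.457, G_2 = 10^(−5.14/10) = 0.3062
  Stage 3: F_3 = 10^(7.05/10) = 5.070, G_3 = 10^(16.4/10) = 43.65
Friis cascade:
  F = 7.379 + (4.457 − 1)/0.1355 + (5.070 − 1)/0.04150 = 131.0
NF = 10 log₁₀(131.0) = 21.17 dB

21.17 dB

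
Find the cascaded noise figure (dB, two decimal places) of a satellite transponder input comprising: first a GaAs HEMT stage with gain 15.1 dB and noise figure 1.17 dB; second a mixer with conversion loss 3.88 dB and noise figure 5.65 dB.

1.44 dB

Convert to linear (a loss of L dB is a gain of −L dB): F_i = 10^(NF_i/10), G_i = 10^(G_i,dB/10)
  Stage 1: F_1 = 10^(1.17/10) = 1.309, G_1 = 10^(15.1/10) = 32.36
  Stage 2: F_2 = 10^(5.65/10) = 3.673, G_2 = 10^(−3.88/10) = 0.4093
Friis cascade:
  F = 1.309 + (3.673 − 1)/32.36 = 1.392
NF = 10 log₁₀(1.392) = 1.44 dB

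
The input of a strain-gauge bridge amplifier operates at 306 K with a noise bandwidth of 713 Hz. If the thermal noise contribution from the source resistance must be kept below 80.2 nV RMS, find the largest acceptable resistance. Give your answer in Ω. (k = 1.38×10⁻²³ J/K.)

534 Ω

Johnson–Nyquist: V_n = √(4kTRB) ⇒ R = V_n² / (4kTB)
4kTB = 4 × 1.38×10⁻²³ × 306 × 7.13×10² = 1.20×10⁻¹⁷
R = (8.02×10⁻⁸)² / 1.20×10⁻¹⁷ = 5.34×10² Ω = 534 Ω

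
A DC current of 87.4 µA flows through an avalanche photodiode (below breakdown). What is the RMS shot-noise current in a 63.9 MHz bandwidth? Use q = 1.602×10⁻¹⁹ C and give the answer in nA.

I_n = √(2qI·B)
2qI·B = 2 × 1.602×10⁻¹⁹ × 8.74×10⁻⁵ × 6.39×10⁷ = 1.79×10⁻¹⁵ A²
I_n = √(1.79×10⁻¹⁵) = 4.23×10⁻⁸ A = 42.3 nA

42.3 nA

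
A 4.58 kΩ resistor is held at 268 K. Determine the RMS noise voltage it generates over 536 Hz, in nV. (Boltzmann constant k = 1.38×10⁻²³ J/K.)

191 nV

V_n = √(4kTRB)
4kTRB = 4 × 1.38×10⁻²³ × 268 × 4.58×10³ × 5.36×10² = 3.63×10⁻¹⁴ V²
V_n = √(3.63×10⁻¹⁴) = 1.91×10⁻⁷ V = 191 nV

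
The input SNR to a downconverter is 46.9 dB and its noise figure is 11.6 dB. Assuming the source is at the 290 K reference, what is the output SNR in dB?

By definition F = SNR_in/SNR_out, so in dB: SNR_out = SNR_in − NF
SNR_out = 46.9 − 11.6 = 35.3 dB

35.3 dB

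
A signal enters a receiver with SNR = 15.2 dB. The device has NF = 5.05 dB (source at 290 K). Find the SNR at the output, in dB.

10.15 dB

By definition F = SNR_in/SNR_out, so in dB: SNR_out = SNR_in − NF
SNR_out = 15.2 − 5.05 = 10.15 dB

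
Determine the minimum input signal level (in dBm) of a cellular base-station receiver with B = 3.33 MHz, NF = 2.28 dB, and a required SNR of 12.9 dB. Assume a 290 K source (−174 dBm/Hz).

−93.6 dBm

Sensitivity = −174 + 10 log₁₀(B) + NF + SNR_min
= −174 + 65.22 + 2.28 + 12.9
= −93.60 dBm → −93.6 dBm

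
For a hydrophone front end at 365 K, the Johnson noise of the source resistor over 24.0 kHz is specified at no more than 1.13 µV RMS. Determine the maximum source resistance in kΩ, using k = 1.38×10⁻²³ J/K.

Johnson–Nyquist: V_n = √(4kTRB) ⇒ R = V_n² / (4kTB)
4kTB = 4 × 1.38×10⁻²³ × 365 × 2.40×10⁴ = 4.84×10⁻¹⁶
R = (1.13×10⁻⁶)² / 4.84×10⁻¹⁶ = 2.64×10³ Ω = 2.64 kΩ

2.64 kΩ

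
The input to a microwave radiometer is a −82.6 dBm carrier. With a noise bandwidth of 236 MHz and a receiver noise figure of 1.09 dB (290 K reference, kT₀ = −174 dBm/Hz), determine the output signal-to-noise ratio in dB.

Noise floor: N = −174 + 10 log₁₀(B) + NF
10 log₁₀(2.36×10⁸) = 83.73 dB
N = −174 + 83.73 + 1.09 = −89.18 dBm
SNR = P_sig − N = −82.6 − (−89.18) = 6.58 dB → 6.6 dB

6.6 dB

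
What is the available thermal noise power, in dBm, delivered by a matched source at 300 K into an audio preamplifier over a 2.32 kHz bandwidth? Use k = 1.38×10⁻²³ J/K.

P_n = kTB = 1.38×10⁻²³ × 300 × 2.32×10³ = 9.60×10⁻¹⁸ W
In dBm: 10 log₁₀(9.60×10⁻¹⁸ / 10⁻³) = −140.2 dBm

−140.2 dBm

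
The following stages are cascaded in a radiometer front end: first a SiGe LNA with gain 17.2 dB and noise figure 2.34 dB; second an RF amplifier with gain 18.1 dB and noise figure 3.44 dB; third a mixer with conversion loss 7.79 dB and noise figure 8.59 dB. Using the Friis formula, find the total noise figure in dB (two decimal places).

2.40 dB

Convert to linear (a loss of L dB is a gain of −L dB): F_i = 10^(NF_i/10), G_i = 10^(G_i,dB/10)
  Stage 1: F_1 = 10^(2.34/10) = 1.714, G_1 = 10^(17.2/10) = 52.48
  Stage 2: F_2 = 10^(3.44/10) = 2.208, G_2 = 10^(18.1/10) = 64.57
  Stage 3: F_3 = 10^(8.59/10) = 7.228, G_3 = 10^(−7.79/10) = 0.1663
Friis cascade:
  F = 1.714 + (2.208 − 1)/52.48 + (7.228 − 1)/3388 = 1.739
NF = 10 log₁₀(1.739) = 2.40 dB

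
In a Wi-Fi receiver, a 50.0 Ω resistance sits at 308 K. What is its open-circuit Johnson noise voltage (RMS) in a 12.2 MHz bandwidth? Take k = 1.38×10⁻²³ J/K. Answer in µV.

V_n = √(4kTRB)
4kTRB = 4 × 1.38×10⁻²³ × 308 × 5.00×10¹ × 1.22×10⁷ = 1.04×10⁻¹¹ V²
V_n = √(1.04×10⁻¹¹) = 3.22×10⁻⁶ V = 3.22 µV

3.22 µV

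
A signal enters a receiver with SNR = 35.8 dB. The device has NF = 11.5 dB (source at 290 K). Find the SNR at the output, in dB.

24.3 dB

By definition F = SNR_in/SNR_out, so in dB: SNR_out = SNR_in − NF
SNR_out = 35.8 − 11.5 = 24.3 dB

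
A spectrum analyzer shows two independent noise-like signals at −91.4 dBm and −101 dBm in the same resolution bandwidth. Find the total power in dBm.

Convert to linear, add, convert back:
P₁ = 7.24×10⁻¹³ W, P₂ = 7.94×10⁻¹⁴ W
P_tot = 8.04×10⁻¹³ W → 10 log₁₀(P_tot / 10⁻³) = −90.9 dBm

−90.9 dBm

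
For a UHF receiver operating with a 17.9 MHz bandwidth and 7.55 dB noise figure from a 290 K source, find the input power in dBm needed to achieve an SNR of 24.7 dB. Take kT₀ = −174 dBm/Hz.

Sensitivity = −174 + 10 log₁₀(B) + NF + SNR_min
= −174 + 72.53 + 7.55 + 24.7
= −69.22 dBm → −69.2 dBm

−69.2 dBm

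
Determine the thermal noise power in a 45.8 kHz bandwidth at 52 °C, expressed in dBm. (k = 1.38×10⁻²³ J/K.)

T = 52 °C + 273.15 = 325.15 K
P_n = kTB = 1.38×10⁻²³ × 325.15 × 4.58×10⁴ = 2.06×10⁻¹⁶ W
In dBm: 10 log₁₀(2.06×10⁻¹⁶ / 10⁻³) = −126.9 dBm

−126.9 dBm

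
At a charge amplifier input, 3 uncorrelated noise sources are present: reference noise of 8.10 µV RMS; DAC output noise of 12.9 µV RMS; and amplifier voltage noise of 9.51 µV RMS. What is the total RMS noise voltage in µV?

18.0 µV

Uncorrelated sources add in power (mean-square): V_tot = √(ΣV_i²)
V_tot = √[(8.10×10⁻⁶)² + (1.29×10⁻⁵)² + (9.51×10⁻⁶)²] = 1.80×10⁻⁵ V = 18.0 µV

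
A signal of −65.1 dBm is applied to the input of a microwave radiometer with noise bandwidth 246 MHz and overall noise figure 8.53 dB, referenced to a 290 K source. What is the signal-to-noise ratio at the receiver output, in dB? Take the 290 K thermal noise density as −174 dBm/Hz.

Noise floor: N = −174 + 10 log₁₀(B) + NF
10 log₁₀(2.46×10⁸) = 83.91 dB
N = −174 + 83.91 + 8.53 = −81.56 dBm
SNR = P_sig − N = −65.1 − (−81.56) = 16.46 dB → 16.5 dB

16.5 dB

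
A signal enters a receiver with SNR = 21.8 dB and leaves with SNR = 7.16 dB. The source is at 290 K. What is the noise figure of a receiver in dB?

14.64 dB

NF (dB) = SNR_in(dB) − SNR_out(dB) when the source is at T₀
NF = 21.8 − 7.16 = 14.64 dB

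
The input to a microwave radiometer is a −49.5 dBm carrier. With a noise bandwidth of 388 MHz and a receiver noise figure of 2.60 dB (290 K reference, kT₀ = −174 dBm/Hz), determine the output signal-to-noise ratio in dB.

36.0 dB

Noise floor: N = −174 + 10 log₁₀(B) + NF
10 log₁₀(3.88×10⁸) = 85.89 dB
N = −174 + 85.89 + 2.60 = −85.51 dBm
SNR = P_sig − N = −49.5 − (−85.51) = 36.01 dB → 36.0 dB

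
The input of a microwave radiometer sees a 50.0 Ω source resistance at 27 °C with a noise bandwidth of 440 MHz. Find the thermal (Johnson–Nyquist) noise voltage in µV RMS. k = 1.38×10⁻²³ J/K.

T = 27 °C + 273.15 = 300.15 K
V_n = √(4kTRB)
4kTRB = 4 × 1.38×10⁻²³ × 300.15 × 5.00×10¹ × 4.40×10⁸ = 3.65×10⁻¹⁰ V²
V_n = √(3.65×10⁻¹⁰) = 1.91×10⁻⁵ V = 19.1 µV

19.1 µV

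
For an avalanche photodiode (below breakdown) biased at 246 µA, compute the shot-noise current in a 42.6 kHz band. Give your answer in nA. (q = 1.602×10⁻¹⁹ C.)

1.83 nA

I_n = √(2qI·B)
2qI·B = 2 × 1.602×10⁻¹⁹ × 2.46×10⁻⁴ × 4.26×10⁴ = 3.36×10⁻¹⁸ A²
I_n = √(3.36×10⁻¹⁸) = 1.83×10⁻⁹ A = 1.83 nA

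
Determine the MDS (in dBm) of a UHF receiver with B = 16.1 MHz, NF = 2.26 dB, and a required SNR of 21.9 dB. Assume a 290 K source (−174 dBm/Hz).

−77.8 dBm

Sensitivity = −174 + 10 log₁₀(B) + NF + SNR_min
= −174 + 72.07 + 2.26 + 21.9
= −77.77 dBm → −77.8 dBm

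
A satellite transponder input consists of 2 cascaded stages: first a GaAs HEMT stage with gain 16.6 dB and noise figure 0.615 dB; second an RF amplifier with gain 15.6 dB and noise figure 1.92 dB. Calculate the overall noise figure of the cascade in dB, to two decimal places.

Convert to linear (a loss of L dB is a gain of −L dB): F_i = 10^(NF_i/10), G_i = 10^(G_i,dB/10)
  Stage 1: F_1 = 10^(0.615/10) = 1.152, G_1 = 10^(16.6/10) = 45.71
  Stage 2: F_2 = 10^(1.92/10) = 1.556, G_2 = 10^(15.6/10) = 36.31
Friis cascade:
  F = 1.152 + (1.556 − 1)/45.71 = 1.164
NF = 10 log₁₀(1.164) = 0.66 dB

0.66 dB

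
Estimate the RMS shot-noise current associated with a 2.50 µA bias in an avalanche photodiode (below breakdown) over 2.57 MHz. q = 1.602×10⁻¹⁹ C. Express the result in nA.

1.43 nA

I_n = √(2qI·B)
2qI·B = 2 × 1.602×10⁻¹⁹ × 2.50×10⁻⁶ × 2.57×10⁶ = 2.06×10⁻¹⁸ A²
I_n = √(2.06×10⁻¹⁸) = 1.43×10⁻⁹ A = 1.43 nA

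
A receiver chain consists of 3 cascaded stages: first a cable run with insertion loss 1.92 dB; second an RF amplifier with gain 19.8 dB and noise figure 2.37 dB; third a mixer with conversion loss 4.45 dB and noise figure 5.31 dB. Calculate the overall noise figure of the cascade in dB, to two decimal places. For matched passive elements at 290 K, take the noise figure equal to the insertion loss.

Convert to linear (a loss of L dB is a gain of −L dB): F_i = 10^(NF_i/10), G_i = 10^(G_i,dB/10)
  Stage 1: F_1 = 10^(1.92/10) = 1.556, G_1 = 10^(−1.92/10) = 0.6427
  Stage 2: F_2 = 10^(2.37/10) = 1.726, G_2 = 10^(19.8/10) = 95.50
  Stage 3: F_3 = 10^(5.31/10) = 3.396, G_3 = 10^(−4.45/10) = 0.3589
Friis cascade:
  F = 1.556 + (1.726 − 1)/0.6427 + (3.396 − 1)/61.38 = 2.724
NF = 10 log₁₀(2.724) = 4.35 dB

4.35 dB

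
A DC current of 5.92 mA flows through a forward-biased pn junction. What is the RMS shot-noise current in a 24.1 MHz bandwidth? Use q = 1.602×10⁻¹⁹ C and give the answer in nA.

214 nA

I_n = √(2qI·B)
2qI·B = 2 × 1.602×10⁻¹⁹ × 5.92×10⁻³ × 2.41×10⁷ = 4.57×10⁻¹⁴ A²
I_n = √(4.57×10⁻¹⁴) = 2.14×10⁻⁷ A = 214 nA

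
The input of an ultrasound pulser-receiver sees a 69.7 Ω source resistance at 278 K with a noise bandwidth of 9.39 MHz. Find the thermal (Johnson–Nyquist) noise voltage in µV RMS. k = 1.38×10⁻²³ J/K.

3.17 µV

V_n = √(4kTRB)
4kTRB = 4 × 1.38×10⁻²³ × 278 × 6.97×10¹ × 9.39×10⁶ = 1.00×10⁻¹¹ V²
V_n = √(1.00×10⁻¹¹) = 3.17×10⁻⁶ V = 3.17 µV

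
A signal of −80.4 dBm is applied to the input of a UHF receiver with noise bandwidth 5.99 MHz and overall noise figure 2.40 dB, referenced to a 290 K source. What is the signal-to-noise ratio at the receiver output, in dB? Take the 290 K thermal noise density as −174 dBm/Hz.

23.4 dB

Noise floor: N = −174 + 10 log₁₀(B) + NF
10 log₁₀(5.99×10⁶) = 67.77 dB
N = −174 + 67.77 + 2.40 = −103.83 dBm
SNR = P_sig − N = −80.4 − (−103.83) = 23.43 dB → 23.4 dB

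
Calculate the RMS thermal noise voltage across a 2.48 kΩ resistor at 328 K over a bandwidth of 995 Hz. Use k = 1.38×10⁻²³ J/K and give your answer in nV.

V_n = √(4kTRB)
4kTRB = 4 × 1.38×10⁻²³ × 328 × 2.48×10³ × 9.95×10² = 4.47×10⁻¹⁴ V²
V_n = √(4.47×10⁻¹⁴) = 2.11×10⁻⁷ V = 211 nV

211 nV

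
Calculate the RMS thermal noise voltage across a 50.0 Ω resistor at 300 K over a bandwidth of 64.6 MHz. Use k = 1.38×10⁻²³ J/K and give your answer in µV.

V_n = √(4kTRB)
4kTRB = 4 × 1.38×10⁻²³ × 300 × 5.00×10¹ × 6.46×10⁷ = 5.35×10⁻¹¹ V²
V_n = √(5.35×10⁻¹¹) = 7.31×10⁻⁶ V = 7.31 µV

7.31 µV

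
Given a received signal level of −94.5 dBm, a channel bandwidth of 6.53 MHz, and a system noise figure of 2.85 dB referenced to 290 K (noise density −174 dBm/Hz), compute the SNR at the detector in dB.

Noise floor: N = −174 + 10 log₁₀(B) + NF
10 log₁₀(6.53×10⁶) = 68.15 dB
N = −174 + 68.15 + 2.85 = −103.00 dBm
SNR = P_sig − N = −94.5 − (−103.00) = 8.50 dB → 8.5 dB

8.5 dB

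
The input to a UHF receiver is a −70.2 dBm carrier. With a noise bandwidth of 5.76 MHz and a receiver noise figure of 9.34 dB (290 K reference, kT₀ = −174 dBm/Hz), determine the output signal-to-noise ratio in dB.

26.9 dB

Noise floor: N = −174 + 10 log₁₀(B) + NF
10 log₁₀(5.76×10⁶) = 67.6 dB
N = −174 + 67.6 + 9.34 = −97.06 dBm
SNR = P_sig − N = −70.2 − (−97.06) = 26.86 dB → 26.9 dB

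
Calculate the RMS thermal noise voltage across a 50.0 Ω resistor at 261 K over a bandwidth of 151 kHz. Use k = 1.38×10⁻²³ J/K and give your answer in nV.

330 nV

V_n = √(4kTRB)
4kTRB = 4 × 1.38×10⁻²³ × 261 × 5.00×10¹ × 1.51×10⁵ = 1.09×10⁻¹³ V²
V_n = √(1.09×10⁻¹³) = 3.30×10⁻⁷ V = 330 nV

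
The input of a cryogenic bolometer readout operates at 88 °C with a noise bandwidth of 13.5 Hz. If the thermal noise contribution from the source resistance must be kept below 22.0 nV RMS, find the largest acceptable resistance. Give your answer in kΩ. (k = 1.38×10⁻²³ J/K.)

1.80 kΩ

T = 88 °C + 273.15 = 361.15 K
Johnson–Nyquist: V_n = √(4kTRB) ⇒ R = V_n² / (4kTB)
4kTB = 4 × 1.38×10⁻²³ × 361.15 × 1.35×10¹ = 2.69×10⁻¹⁹
R = (2.20×10⁻⁸)² / 2.69×10⁻¹⁹ = 1.80×10³ Ω = 1.80 kΩ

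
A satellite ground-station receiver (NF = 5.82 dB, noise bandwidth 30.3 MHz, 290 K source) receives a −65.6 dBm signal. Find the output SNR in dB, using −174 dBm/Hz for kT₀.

27.8 dB

Noise floor: N = −174 + 10 log₁₀(B) + NF
10 log₁₀(3.03×10⁷) = 74.81 dB
N = −174 + 74.81 + 5.82 = −93.37 dBm
SNR = P_sig − N = −65.6 − (−93.37) = 27.77 dB → 27.8 dB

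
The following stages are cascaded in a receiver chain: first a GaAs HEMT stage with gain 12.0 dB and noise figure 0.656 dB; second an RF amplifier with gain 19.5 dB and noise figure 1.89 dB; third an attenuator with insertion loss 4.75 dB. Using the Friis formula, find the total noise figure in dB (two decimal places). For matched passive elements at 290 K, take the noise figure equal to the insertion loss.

Convert to linear (a loss of L dB is a gain of −L dB): F_i = 10^(NF_i/10), G_i = 10^(G_i,dB/10)
  Stage 1: F_1 = 10^(0.656/10) = 1.163, G_1 = 10^(12.0/10) = 15.85
  Stage 2: F_2 = 10^(1.89/10) = 1.545, G_2 = 10^(19.5/10) = 89.13
  Stage 3: F_3 = 10^(4.75/10) = 2.985, G_3 = 10^(−4.75/10) = 0.3350
Friis cascade:
  F = 1.163 + (1.545 − 1)/15.85 + (2.985 − 1)/1413 = 1.199
NF = 10 log₁₀(1.199) = 0.79 dB

0.79 dB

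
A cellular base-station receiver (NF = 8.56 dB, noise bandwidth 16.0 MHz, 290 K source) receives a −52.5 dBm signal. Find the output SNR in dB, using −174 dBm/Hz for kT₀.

40.9 dB

Noise floor: N = −174 + 10 log₁₀(B) + NF
10 log₁₀(1.60×10⁷) = 72.04 dB
N = −174 + 72.04 + 8.56 = −93.40 dBm
SNR = P_sig − N = −52.5 − (−93.40) = 40.90 dB → 40.9 dB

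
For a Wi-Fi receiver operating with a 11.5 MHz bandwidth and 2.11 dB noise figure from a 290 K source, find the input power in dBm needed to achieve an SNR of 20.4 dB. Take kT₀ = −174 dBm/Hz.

Sensitivity = −174 + 10 log₁₀(B) + NF + SNR_min
= −174 + 70.61 + 2.11 + 20.4
= −80.88 dBm → −80.9 dBm

−80.9 dBm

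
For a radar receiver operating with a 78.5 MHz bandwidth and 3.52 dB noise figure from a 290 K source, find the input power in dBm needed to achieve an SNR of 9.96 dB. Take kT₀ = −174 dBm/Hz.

−81.6 dBm

Sensitivity = −174 + 10 log₁₀(B) + NF + SNR_min
= −174 + 78.95 + 3.52 + 9.96
= −81.57 dBm → −81.6 dBm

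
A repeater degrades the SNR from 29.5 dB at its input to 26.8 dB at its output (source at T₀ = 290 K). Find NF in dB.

2.7 dB

NF (dB) = SNR_in(dB) − SNR_out(dB) when the source is at T₀
NF = 29.5 − 26.8 = 2.7 dB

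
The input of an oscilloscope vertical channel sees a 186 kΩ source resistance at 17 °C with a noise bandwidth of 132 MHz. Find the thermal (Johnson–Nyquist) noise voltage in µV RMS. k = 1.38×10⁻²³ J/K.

627 µV

T = 17 °C + 273.15 = 290.15 K
V_n = √(4kTRB)
4kTRB = 4 × 1.38×10⁻²³ × 290.15 × 1.86×10⁵ × 1.32×10⁸ = 3.93×10⁻⁷ V²
V_n = √(3.93×10⁻⁷) = 6.27×10⁻⁴ V = 627 µV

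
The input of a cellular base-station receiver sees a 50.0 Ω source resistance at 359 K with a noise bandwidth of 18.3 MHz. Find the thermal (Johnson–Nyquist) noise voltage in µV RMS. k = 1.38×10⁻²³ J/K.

4.26 µV

V_n = √(4kTRB)
4kTRB = 4 × 1.38×10⁻²³ × 359 × 5.00×10¹ × 1.83×10⁷ = 1.81×10⁻¹¹ V²
V_n = √(1.81×10⁻¹¹) = 4.26×10⁻⁶ V = 4.26 µV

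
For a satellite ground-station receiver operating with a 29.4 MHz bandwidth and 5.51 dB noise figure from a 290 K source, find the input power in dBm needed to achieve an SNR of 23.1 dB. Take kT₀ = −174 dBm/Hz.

Sensitivity = −174 + 10 log₁₀(B) + NF + SNR_min
= −174 + 74.68 + 5.51 + 23.1
= −70.71 dBm → −70.7 dBm

−70.7 dBm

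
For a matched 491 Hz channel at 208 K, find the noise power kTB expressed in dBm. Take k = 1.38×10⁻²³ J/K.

P_n = kTB = 1.38×10⁻²³ × 208 × 4.91×10² = 1.41×10⁻¹⁸ W
In dBm: 10 log₁₀(1.41×10⁻¹⁸ / 10⁻³) = −148.5 dBm

−148.5 dBm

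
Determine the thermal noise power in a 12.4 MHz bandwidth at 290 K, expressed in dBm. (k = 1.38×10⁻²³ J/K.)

−103.0 dBm

P_n = kTB = 1.38×10⁻²³ × 290 × 1.24×10⁷ = 4.96×10⁻¹⁴ W
In dBm: 10 log₁₀(4.96×10⁻¹⁴ / 10⁻³) = −103.0 dBm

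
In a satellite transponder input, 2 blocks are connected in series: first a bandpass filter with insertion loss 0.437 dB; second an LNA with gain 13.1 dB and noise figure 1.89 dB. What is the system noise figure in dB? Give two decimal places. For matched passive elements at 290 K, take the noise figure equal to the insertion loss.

2.33 dB

Convert to linear (a loss of L dB is a gain of −L dB): F_i = 10^(NF_i/10), G_i = 10^(G_i,dB/10)
  Stage 1: F_1 = 10^(0.437/10) = 1.106, G_1 = 10^(−0.437/10) = 0.9043
  Stage 2: F_2 = 10^(1.89/10) = 1.545, G_2 = 10^(13.1/10) = 20.42
Friis cascade:
  F = 1.106 + (1.545 − 1)/0.9043 = 1.709
NF = 10 log₁₀(1.709) = 2.33 dB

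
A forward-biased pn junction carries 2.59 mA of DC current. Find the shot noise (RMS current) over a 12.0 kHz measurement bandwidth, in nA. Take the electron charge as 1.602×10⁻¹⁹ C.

3.16 nA

I_n = √(2qI·B)
2qI·B = 2 × 1.602×10⁻¹⁹ × 2.59×10⁻³ × 1.20×10⁴ = 9.96×10⁻¹⁸ A²
I_n = √(9.96×10⁻¹⁸) = 3.16×10⁻⁹ A = 3.16 nA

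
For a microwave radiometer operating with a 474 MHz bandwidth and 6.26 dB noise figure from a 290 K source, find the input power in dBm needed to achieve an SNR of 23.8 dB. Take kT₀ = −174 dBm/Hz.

Sensitivity = −174 + 10 log₁₀(B) + NF + SNR_min
= −174 + 86.76 + 6.26 + 23.8
= −57.18 dBm → −57.2 dBm

−57.2 dBm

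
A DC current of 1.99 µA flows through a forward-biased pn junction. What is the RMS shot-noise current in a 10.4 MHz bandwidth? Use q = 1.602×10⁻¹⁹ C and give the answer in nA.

2.58 nA

I_n = √(2qI·B)
2qI·B = 2 × 1.602×10⁻¹⁹ × 1.99×10⁻⁶ × 1.04×10⁷ = 6.63×10⁻¹⁸ A²
I_n = √(6.63×10⁻¹⁸) = 2.58×10⁻⁹ A = 2.58 nA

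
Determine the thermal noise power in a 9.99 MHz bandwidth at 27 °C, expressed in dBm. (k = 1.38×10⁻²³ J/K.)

T = 27 °C + 273.15 = 300.15 K
P_n = kTB = 1.38×10⁻²³ × 300.15 × 9.99×10⁶ = 4.14×10⁻¹⁴ W
In dBm: 10 log₁₀(4.14×10⁻¹⁴ / 10⁻³) = −103.8 dBm

−103.8 dBm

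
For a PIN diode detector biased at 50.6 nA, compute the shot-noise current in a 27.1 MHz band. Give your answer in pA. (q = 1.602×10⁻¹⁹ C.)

663 pA

I_n = √(2qI·B)
2qI·B = 2 × 1.602×10⁻¹⁹ × 5.06×10⁻⁸ × 2.71×10⁷ = 4.39×10⁻¹⁹ A²
I_n = √(4.39×10⁻¹⁹) = 6.63×10⁻¹⁰ A = 663 pA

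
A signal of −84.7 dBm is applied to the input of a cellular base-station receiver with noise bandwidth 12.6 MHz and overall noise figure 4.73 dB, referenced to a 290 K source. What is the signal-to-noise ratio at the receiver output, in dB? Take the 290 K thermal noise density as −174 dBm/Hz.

13.6 dB

Noise floor: N = −174 + 10 log₁₀(B) + NF
10 log₁₀(1.26×10⁷) = 71 dB
N = −174 + 71 + 4.73 = −98.27 dBm
SNR = P_sig − N = −84.7 − (−98.27) = 13.57 dB → 13.6 dB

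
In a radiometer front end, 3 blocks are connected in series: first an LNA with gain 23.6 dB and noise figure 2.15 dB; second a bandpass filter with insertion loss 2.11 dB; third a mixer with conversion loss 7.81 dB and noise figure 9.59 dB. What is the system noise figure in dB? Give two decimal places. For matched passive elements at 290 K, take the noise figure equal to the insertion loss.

2.31 dB

Convert to linear (a loss of L dB is a gain of −L dB): F_i = 10^(NF_i/10), G_i = 10^(G_i,dB/10)
  Stage 1: F_1 = 10^(2.15/10) = 1.641, G_1 = 10^(23.6/10) = 229.1
  Stage 2: F_2 = 10^(2.11/10) = 1.626, G_2 = 10^(−2.11/10) = 0.6152
  Stage 3: F_3 = 10^(9.59/10) = 9.099, G_3 = 10^(−7.81/10) = 0.1656
Friis cascade:
  F = 1.641 + (1.626 − 1)/229.1 + (9.099 − 1)/140.9 = 1.701
NF = 10 log₁₀(1.701) = 2.31 dB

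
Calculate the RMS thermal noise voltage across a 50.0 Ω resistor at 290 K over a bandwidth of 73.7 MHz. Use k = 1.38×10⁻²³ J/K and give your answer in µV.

7.68 µV

V_n = √(4kTRB)
4kTRB = 4 × 1.38×10⁻²³ × 290 × 5.00×10¹ × 7.37×10⁷ = 5.90×10⁻¹¹ V²
V_n = √(5.90×10⁻¹¹) = 7.68×10⁻⁶ V = 7.68 µV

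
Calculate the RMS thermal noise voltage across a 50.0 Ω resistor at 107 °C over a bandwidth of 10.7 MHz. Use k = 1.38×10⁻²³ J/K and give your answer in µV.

T = 107 °C + 273.15 = 380.15 K
V_n = √(4kTRB)
4kTRB = 4 × 1.38×10⁻²³ × 380.15 × 5.00×10¹ × 1.07×10⁷ = 1.12×10⁻¹¹ V²
V_n = √(1.12×10⁻¹¹) = 3.35×10⁻⁶ V = 3.35 µV

3.35 µV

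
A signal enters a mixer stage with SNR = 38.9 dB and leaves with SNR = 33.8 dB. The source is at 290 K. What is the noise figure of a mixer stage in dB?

NF (dB) = SNR_in(dB) − SNR_out(dB) when the source is at T₀
NF = 38.9 − 33.8 = 5.1 dB

5.1 dB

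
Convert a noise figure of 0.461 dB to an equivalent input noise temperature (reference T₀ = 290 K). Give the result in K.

32.5 K

F = 10^(0.461/10) = 1.11199
T_e = (F − 1)·T₀ = (1.11199 − 1) × 290 = 32.5 K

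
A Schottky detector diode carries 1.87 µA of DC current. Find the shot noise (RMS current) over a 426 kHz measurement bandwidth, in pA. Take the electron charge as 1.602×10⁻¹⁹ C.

I_n = √(2qI·B)
2qI·B = 2 × 1.602×10⁻¹⁹ × 1.87×10⁻⁶ × 4.26×10⁵ = 2.55×10⁻¹⁹ A²
I_n = √(2.55×10⁻¹⁹) = 5.05×10⁻¹⁰ A = 505 pA

505 pA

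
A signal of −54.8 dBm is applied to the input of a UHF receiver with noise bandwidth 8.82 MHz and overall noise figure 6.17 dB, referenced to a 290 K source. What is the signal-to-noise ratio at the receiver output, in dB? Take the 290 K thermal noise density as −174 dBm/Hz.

43.6 dB

Noise floor: N = −174 + 10 log₁₀(B) + NF
10 log₁₀(8.82×10⁶) = 69.45 dB
N = −174 + 69.45 + 6.17 = −98.38 dBm
SNR = P_sig − N = −54.8 − (−98.38) = 43.58 dB → 43.6 dB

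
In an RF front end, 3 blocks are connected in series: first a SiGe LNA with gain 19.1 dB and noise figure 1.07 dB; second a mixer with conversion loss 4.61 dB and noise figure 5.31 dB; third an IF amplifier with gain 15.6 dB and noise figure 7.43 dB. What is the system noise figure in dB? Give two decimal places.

Convert to linear (a loss of L dB is a gain of −L dB): F_i = 10^(NF_i/10), G_i = 10^(G_i,dB/10)
  Stage 1: F_1 = 10^(1.07/10) = 1.279, G_1 = 10^(19.1/10) = 81.28
  Stage 2: F_2 = 10^(5.31/10) = 3.396, G_2 = 10^(−4.61/10) = 0.3459
  Stage 3: F_3 = 10^(7.43/10) = 5.534, G_3 = 10^(15.6/10) = 36.31
Friis cascade:
  F = 1.279 + (3.396 − 1)/81.28 + (5.534 − 1)/28.12 = 1.470
NF = 10 log₁₀(1.470) = 1.67 dB

1.67 dB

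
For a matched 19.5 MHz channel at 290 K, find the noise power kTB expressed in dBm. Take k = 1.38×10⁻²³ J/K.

P_n = kTB = 1.38×10⁻²³ × 290 × 1.95×10⁷ = 7.80×10⁻¹⁴ W
In dBm: 10 log₁₀(7.80×10⁻¹⁴ / 10⁻³) = −101.1 dBm

−101.1 dBm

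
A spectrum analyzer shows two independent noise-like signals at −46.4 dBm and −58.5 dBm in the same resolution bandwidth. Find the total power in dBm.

−46.1 dBm

Convert to linear, add, convert back:
P₁ = 2.29×10⁻⁸ W, P₂ = 1.41×10⁻⁹ W
P_tot = 2.43×10⁻⁸ W → 10 log₁₀(P_tot / 10⁻³) = −46.1 dBm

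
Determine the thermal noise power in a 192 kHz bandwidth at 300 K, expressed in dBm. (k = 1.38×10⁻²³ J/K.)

−121.0 dBm

P_n = kTB = 1.38×10⁻²³ × 300 × 1.92×10⁵ = 7.95×10⁻¹⁶ W
In dBm: 10 log₁₀(7.95×10⁻¹⁶ / 10⁻³) = −121.0 dBm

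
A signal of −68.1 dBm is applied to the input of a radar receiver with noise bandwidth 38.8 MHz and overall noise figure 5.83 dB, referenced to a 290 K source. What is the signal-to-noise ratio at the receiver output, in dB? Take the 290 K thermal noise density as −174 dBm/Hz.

24.2 dB

Noise floor: N = −174 + 10 log₁₀(B) + NF
10 log₁₀(3.88×10⁷) = 75.89 dB
N = −174 + 75.89 + 5.83 = −92.28 dBm
SNR = P_sig − N = −68.1 − (−92.28) = 24.18 dB → 24.2 dB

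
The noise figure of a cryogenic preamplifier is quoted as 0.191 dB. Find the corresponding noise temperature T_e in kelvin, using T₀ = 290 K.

F = 10^(0.191/10) = 1.04496
T_e = (F − 1)·T₀ = (1.04496 − 1) × 290 = 13.0 K

13.0 K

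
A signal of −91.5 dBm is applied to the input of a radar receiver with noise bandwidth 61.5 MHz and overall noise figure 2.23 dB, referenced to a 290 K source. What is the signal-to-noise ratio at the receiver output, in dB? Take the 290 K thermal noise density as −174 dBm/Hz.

Noise floor: N = −174 + 10 log₁₀(B) + NF
10 log₁₀(6.15×10⁷) = 77.89 dB
N = −174 + 77.89 + 2.23 = −93.88 dBm
SNR = P_sig − N = −91.5 − (−93.88) = 2.38 dB → 2.4 dB

2.4 dB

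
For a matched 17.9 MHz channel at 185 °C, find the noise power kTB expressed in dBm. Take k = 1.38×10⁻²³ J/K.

T = 185 °C + 273.15 = 458.15 K
P_n = kTB = 1.38×10⁻²³ × 458.15 × 1.79×10⁷ = 1.13×10⁻¹³ W
In dBm: 10 log₁₀(1.13×10⁻¹³ / 10⁻³) = −99.5 dBm

−99.5 dBm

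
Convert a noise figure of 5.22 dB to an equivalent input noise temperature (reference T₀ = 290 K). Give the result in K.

675 K

F = 10^(5.22/10) = 3.3266
T_e = (F − 1)·T₀ = (3.3266 − 1) × 290 = 675 K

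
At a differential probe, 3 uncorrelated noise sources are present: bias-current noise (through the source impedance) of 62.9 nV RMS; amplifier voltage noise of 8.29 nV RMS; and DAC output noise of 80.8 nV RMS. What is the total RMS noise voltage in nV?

103 nV

Uncorrelated sources add in power (mean-square): V_tot = √(ΣV_i²)
V_tot = √[(6.29×10⁻⁸)² + (8.29×10⁻⁹)² + (8.08×10⁻⁸)²] = 1.03×10⁻⁷ V = 103 nV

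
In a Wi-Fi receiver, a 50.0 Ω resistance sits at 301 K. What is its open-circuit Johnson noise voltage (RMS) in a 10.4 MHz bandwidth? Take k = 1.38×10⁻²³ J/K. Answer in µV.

2.94 µV

V_n = √(4kTRB)
4kTRB = 4 × 1.38×10⁻²³ × 301 × 5.00×10¹ × 1.04×10⁷ = 8.64×10⁻¹² V²
V_n = √(8.64×10⁻¹²) = 2.94×10⁻⁶ V = 2.94 µV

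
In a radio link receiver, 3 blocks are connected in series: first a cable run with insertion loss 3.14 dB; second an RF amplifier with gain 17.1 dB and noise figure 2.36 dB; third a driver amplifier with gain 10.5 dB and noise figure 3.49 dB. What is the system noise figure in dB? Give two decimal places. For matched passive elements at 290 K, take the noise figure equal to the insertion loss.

Convert to linear (a loss of L dB is a gain of −L dB): F_i = 10^(NF_i/10), G_i = 10^(G_i,dB/10)
  Stage 1: F_1 = 10^(3.14/10) = 2.061, G_1 = 10^(−3.14/10) = 0.4853
  Stage 2: F_2 = 10^(2.36/10) = 1.722, G_2 = 10^(17.1/10) = 51.29
  Stage 3: F_3 = 10^(3.49/10) = 2.234, G_3 = 10^(10.5/10) = 11.22
Friis cascade:
  F = 2.061 + (1.722 − 1)/0.4853 + (2.234 − 1)/24.89 = 3.598
NF = 10 log₁₀(3.598) = 5.56 dB

5.56 dB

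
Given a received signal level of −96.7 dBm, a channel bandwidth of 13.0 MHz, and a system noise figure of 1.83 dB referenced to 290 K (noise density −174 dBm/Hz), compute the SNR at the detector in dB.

Noise floor: N = −174 + 10 log₁₀(B) + NF
10 log₁₀(1.30×10⁷) = 71.14 dB
N = −174 + 71.14 + 1.83 = −101.03 dBm
SNR = P_sig − N = −96.7 − (−101.03) = 4.33 dB → 4.3 dB

4.3 dB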